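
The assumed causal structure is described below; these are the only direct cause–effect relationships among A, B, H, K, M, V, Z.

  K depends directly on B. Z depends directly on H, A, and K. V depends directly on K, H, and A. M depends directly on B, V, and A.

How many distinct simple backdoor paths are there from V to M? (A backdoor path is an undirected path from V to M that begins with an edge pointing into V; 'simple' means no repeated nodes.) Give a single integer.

A backdoor path from V to M is any simple undirected path whose first edge points into V (i.e. leaves V via a parent).
Parents of V: {A, H, K}.
Enumerating:
  P1: V <- K <- B -> M
  P2: V <- K -> Z <- A -> M
  P3: V <- A -> Z <- K <- B -> M
  P4: V <- A -> M
  P5: V <- H -> Z <- K <- B -> M
  P6: V <- H -> Z <- A -> M
That exhausts the simple backdoor paths. Count: 6.

6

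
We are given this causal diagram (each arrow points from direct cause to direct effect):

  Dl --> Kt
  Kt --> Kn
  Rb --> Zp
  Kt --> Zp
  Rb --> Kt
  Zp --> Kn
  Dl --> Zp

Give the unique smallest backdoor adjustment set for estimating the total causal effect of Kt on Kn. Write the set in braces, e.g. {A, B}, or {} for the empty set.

{Dl, Rb}

Variables eligible for adjustment (non-descendants of Kt, excluding Kt and Kn): {Dl, Rb}.
Backdoor paths from Kt to Kn:
  P1: Kt <- Rb -> Zp -> Kn
  P2: Kt <- Dl -> Zp -> Kn
The empty set is not sufficient: P1 (Kt <- Rb -> Zp -> Kn) has no collider blocking it and no conditioned non-collider, so it is open.
Try {Dl, Rb}:
  P1: blocked at fork node Rb ∈ conditioning set.
  P2: blocked at fork node Dl ∈ conditioning set.
{Dl, Rb} contains no descendant of Kt and blocks every backdoor path.
Every element of {Dl, Rb} is needed (dropping Dl leaves P2 open; dropping Rb leaves P1 open), so no proper subset is valid.
Among all size-2 subsets of the eligible variables, only {Dl, Rb} blocks every backdoor path, so it is the unique smallest valid adjustment set.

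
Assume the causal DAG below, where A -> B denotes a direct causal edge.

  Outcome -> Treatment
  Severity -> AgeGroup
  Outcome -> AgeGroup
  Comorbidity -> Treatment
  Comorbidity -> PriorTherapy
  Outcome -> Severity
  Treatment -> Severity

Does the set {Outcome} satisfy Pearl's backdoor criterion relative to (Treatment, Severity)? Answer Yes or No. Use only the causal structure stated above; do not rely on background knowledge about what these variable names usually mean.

Backdoor paths from Treatment to Severity (paths whose first edge points into Treatment):
  P1: Treatment <- Outcome -> Severity
  P2: Treatment <- Outcome -> AgeGroup <- Severity
Condition 1 (no descendant of Treatment in the set): holds — descendants of Treatment are {AgeGroup, Severity}; none are in {Outcome}.
Condition 2 (every backdoor path blocked by {Outcome}):
  P1: blocked at fork node Outcome ∈ conditioning set.
  P2: blocked at fork node Outcome ∈ conditioning set.
{Outcome} satisfies the backdoor criterion.

Yes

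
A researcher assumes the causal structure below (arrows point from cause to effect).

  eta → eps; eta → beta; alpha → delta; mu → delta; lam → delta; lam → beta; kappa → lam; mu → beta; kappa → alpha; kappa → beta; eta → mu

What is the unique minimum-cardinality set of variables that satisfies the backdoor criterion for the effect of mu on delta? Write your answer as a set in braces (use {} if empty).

Variables eligible for adjustment (non-descendants of mu, excluding mu and delta): {alpha, eps, eta, kappa, lam}.
Backdoor paths from mu to delta:
  P1: mu <- eta -> beta <- kappa -> lam -> delta
  P2: mu <- eta -> beta <- kappa -> alpha -> delta
  P3: mu <- eta -> beta <- lam <- kappa -> alpha -> delta
  P4: mu <- eta -> beta <- lam -> delta
Each backdoor path contains an unconditioned collider, so every path is already blocked with the empty conditioning set:
  P1: blocked at collider beta (neither it nor any descendant is in the conditioning set).
  P2: blocked at collider beta (neither it nor any descendant is in the conditioning set).
  P3: blocked at collider beta (neither it nor any descendant is in the conditioning set).
  P4: blocked at collider beta (neither it nor any descendant is in the conditioning set).
The empty set is therefore the unique smallest valid set.

{}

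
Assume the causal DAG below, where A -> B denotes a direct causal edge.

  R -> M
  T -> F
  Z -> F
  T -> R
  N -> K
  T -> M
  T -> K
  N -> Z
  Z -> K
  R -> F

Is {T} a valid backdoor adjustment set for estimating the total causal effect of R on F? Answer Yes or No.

Backdoor paths from R to F (paths whose first edge points into R):
  P1: R <- T -> F
  P2: R <- T -> K <- N -> Z -> F
  P3: R <- T -> K <- Z -> F
Condition 1 (no descendant of R in the set): holds — descendants of R are {F, M}; none are in {T}.
Condition 2 (every backdoor path blocked by {T}):
  P1: blocked at fork node T ∈ conditioning set.
  P2: blocked at fork node T ∈ conditioning set.
  P3: blocked at fork node T ∈ conditioning set.
{T} satisfies the backdoor criterion.

Yes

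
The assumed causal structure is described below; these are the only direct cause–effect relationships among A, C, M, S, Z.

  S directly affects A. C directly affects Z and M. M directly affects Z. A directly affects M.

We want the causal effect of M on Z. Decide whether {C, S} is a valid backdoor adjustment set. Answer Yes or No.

Yes

Backdoor paths from M to Z (paths whose first edge points into M):
  P1: M <- C -> Z
Condition 1 (no descendant of M in the set): holds — descendants of M are {Z}; none are in {C, S}.
Condition 2 (every backdoor path blocked by {C, S}):
  P1: blocked at fork node C ∈ conditioning set.
{C, S} satisfies the backdoor criterion.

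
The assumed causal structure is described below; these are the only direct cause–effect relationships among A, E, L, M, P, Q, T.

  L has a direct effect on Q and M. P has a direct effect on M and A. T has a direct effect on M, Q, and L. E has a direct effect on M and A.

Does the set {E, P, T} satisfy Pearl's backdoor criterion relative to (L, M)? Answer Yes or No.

Yes

Backdoor paths from L to M (paths whose first edge points into L):
  P1: L <- T -> M
Condition 1 (no descendant of L in the set): holds — descendants of L are {M, Q}; none are in {E, P, T}.
Condition 2 (every backdoor path blocked by {E, P, T}):
  P1: blocked at fork node T ∈ conditioning set.
{E, P, T} satisfies the backdoor criterion.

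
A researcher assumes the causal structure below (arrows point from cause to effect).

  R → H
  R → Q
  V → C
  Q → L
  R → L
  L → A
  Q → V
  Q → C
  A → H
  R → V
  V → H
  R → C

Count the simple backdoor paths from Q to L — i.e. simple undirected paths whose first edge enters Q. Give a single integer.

A backdoor path from Q to L is any simple undirected path whose first edge points into Q (i.e. leaves Q via a parent).
Parents of Q: {R}.
Enumerating:
  P1: Q <- R -> V -> H <- A <- L
  P2: Q <- R -> L
  P3: Q <- R -> H <- A <- L
  P4: Q <- R -> C <- V -> H <- A <- L
That exhausts the simple backdoor paths. Count: 4.

4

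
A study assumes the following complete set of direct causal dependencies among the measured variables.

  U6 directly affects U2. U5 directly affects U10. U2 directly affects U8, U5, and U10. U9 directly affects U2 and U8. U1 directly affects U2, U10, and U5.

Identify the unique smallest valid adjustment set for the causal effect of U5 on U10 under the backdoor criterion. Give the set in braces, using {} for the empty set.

{U1, U2}

Variables eligible for adjustment (non-descendants of U5, excluding U5 and U10): {U1, U2, U6, U8, U9}.
Backdoor paths from U5 to U10:
  P1: U5 <- U1 -> U2 -> U10
  P2: U5 <- U1 -> U10
  P3: U5 <- U2 <- U1 -> U10
  P4: U5 <- U2 -> U10
The empty set is not sufficient: P1 (U5 <- U1 -> U2 -> U10) has no collider blocking it and no conditioned non-collider, so it is open.
Try {U1, U2}:
  P1: blocked at fork node U1 ∈ conditioning set.
  P2: blocked at fork node U1 ∈ conditioning set.
  P3: blocked at chain node U2 ∈ conditioning set.
  P4: blocked at fork node U2 ∈ conditioning set.
{U1, U2} contains no descendant of U5 and blocks every backdoor path.
Every element of {U1, U2} is needed (dropping U1 leaves P2 open; dropping U2 leaves P4 open), so no proper subset is valid.
Among all size-2 subsets of the eligible variables, only {U1, U2} blocks every backdoor path, so it is the unique smallest valid adjustment set.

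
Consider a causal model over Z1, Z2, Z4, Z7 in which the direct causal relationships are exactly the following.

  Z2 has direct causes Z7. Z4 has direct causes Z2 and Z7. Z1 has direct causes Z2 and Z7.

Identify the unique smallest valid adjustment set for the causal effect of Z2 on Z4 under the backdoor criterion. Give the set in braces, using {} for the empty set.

Variables eligible for adjustment (non-descendants of Z2, excluding Z2 and Z4): {Z7}.
Backdoor paths from Z2 to Z4:
  P1: Z2 <- Z7 -> Z4
The empty set is not sufficient: P1 (Z2 <- Z7 -> Z4) has no collider blocking it and no conditioned non-collider, so it is open.
Try {Z7}:
  P1: blocked at fork node Z7 ∈ conditioning set.
{Z7} contains no descendant of Z2 and blocks every backdoor path.
{Z7} is the unique smallest valid adjustment set.

{Z7}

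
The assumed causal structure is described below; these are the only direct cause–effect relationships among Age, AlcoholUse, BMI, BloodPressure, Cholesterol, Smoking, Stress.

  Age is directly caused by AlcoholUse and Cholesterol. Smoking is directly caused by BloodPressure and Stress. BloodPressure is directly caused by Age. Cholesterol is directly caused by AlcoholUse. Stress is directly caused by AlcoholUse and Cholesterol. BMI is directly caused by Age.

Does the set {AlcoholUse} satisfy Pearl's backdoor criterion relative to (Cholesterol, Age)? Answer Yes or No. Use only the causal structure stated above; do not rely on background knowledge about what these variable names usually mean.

Backdoor paths from Cholesterol to Age (paths whose first edge points into Cholesterol):
  P1: Cholesterol <- AlcoholUse -> Age
  P2: Cholesterol <- AlcoholUse -> Stress -> Smoking <- BloodPressure <- Age
Condition 1 (no descendant of Cholesterol in the set): holds — descendants of Cholesterol are {Age, BMI, BloodPressure, Smoking, Stress}; none are in {AlcoholUse}.
Condition 2 (every backdoor path blocked by {AlcoholUse}):
  P1: blocked at fork node AlcoholUse ∈ conditioning set.
  P2: blocked at fork node AlcoholUse ∈ conditioning set.
{AlcoholUse} satisfies the backdoor criterion.

Yes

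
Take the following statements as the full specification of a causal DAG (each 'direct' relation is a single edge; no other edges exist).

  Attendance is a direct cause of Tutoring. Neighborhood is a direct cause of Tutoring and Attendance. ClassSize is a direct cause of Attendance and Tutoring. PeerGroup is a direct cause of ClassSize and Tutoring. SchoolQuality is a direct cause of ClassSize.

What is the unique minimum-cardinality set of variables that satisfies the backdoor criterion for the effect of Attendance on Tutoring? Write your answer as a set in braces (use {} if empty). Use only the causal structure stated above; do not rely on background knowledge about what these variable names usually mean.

Variables eligible for adjustment (non-descendants of Attendance, excluding Attendance and Tutoring): {ClassSize, Neighborhood, PeerGroup, SchoolQuality}.
Backdoor paths from Attendance to Tutoring:
  P1: Attendance <- ClassSize <- PeerGroup -> Tutoring
  P2: Attendance <- ClassSize -> Tutoring
  P3: Attendance <- Neighborhood -> Tutoring
The empty set is not sufficient: P1 (Attendance <- ClassSize <- PeerGroup -> Tutoring) has no collider blocking it and no conditioned non-collider, so it is open.
Try {ClassSize, Neighborhood}:
  P1: blocked at chain node ClassSize ∈ conditioning set.
  P2: blocked at fork node ClassSize ∈ conditioning set.
  P3: blocked at fork node Neighborhood ∈ conditioning set.
{ClassSize, Neighborhood} contains no descendant of Attendance and blocks every backdoor path.
Every element of {ClassSize, Neighborhood} is needed (dropping ClassSize leaves P1 open; dropping Neighborhood leaves P3 open), so no proper subset is valid.
Among all size-2 subsets of the eligible variables, only {ClassSize, Neighborhood} blocks every backdoor path, so it is the unique smallest valid adjustment set.

{ClassSize, Neighborhood}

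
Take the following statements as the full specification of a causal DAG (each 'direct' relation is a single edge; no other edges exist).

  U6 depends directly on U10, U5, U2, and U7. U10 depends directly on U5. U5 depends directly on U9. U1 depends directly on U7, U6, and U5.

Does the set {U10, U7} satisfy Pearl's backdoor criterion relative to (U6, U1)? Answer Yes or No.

Backdoor paths from U6 to U1 (paths whose first edge points into U6):
  P1: U6 <- U7 -> U1
  P2: U6 <- U5 -> U1
  P3: U6 <- U10 <- U5 -> U1
Condition 1 (no descendant of U6 in the set): holds — descendants of U6 are {U1}; none are in {U10, U7}.
Condition 2 (every backdoor path blocked by {U10, U7}):
  P1: blocked at fork node U7 ∈ conditioning set.
  P2: open — no interior node is in the conditioning set.
  P3: blocked at chain node U10 ∈ conditioning set.
{U10, U7} does not satisfy the backdoor criterion.

No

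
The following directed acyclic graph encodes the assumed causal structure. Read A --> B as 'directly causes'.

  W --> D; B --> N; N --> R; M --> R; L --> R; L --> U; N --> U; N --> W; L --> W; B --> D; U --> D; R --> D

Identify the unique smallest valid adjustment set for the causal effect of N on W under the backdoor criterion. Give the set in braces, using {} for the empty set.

{}

Variables eligible for adjustment (non-descendants of N, excluding N and W): {B, L, M}.
Backdoor paths from N to W:
  P1: N <- B -> D <- R <- L -> W
  P2: N <- B -> D <- W
  P3: N <- B -> D <- U <- L -> W
Each backdoor path contains an unconditioned collider, so every path is already blocked with the empty conditioning set:
  P1: blocked at collider D (neither it nor any descendant is in the conditioning set).
  P2: blocked at collider D (neither it nor any descendant is in the conditioning set).
  P3: blocked at collider D (neither it nor any descendant is in the conditioning set).
The empty set is therefore the unique smallest valid set.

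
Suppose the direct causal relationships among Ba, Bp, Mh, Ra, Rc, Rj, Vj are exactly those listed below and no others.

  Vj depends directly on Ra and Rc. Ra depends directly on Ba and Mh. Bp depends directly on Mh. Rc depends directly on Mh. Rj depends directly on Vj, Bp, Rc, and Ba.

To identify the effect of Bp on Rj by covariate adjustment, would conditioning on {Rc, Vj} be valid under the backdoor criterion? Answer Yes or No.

No

Backdoor paths from Bp to Rj (paths whose first edge points into Bp):
  P1: Bp <- Mh -> Rc -> Vj <- Ra <- Ba -> Rj
  P2: Bp <- Mh -> Rc -> Vj -> Rj
  P3: Bp <- Mh -> Rc -> Rj
  P4: Bp <- Mh -> Ra <- Ba -> Rj
  P5: Bp <- Mh -> Ra -> Vj <- Rc -> Rj
  P6: Bp <- Mh -> Ra -> Vj -> Rj
Condition 1 (no descendant of Bp in the set): holds — descendants of Bp are {Rj}; none are in {Rc, Vj}.
Condition 2 (every backdoor path blocked by {Rc, Vj}):
  P1: blocked at chain node Rc ∈ conditioning set.
  P2: blocked at chain node Rc ∈ conditioning set.
  P3: blocked at chain node Rc ∈ conditioning set.
  P4: open — collider(s) Ra are conditioned on (or have a conditioned descendant) and no non-collider on the path is in the set.
  P5: blocked at fork node Rc ∈ conditioning set.
  P6: blocked at chain node Vj ∈ conditioning set.
{Rc, Vj} does not satisfy the backdoor criterion.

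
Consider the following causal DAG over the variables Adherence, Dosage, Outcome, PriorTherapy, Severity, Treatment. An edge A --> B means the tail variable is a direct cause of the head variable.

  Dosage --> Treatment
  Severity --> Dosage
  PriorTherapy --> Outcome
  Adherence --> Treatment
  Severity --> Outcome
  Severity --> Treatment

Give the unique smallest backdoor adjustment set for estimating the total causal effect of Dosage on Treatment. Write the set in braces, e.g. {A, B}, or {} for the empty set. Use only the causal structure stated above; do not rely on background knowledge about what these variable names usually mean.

Variables eligible for adjustment (non-descendants of Dosage, excluding Dosage and Treatment): {Adherence, Outcome, PriorTherapy, Severity}.
Backdoor paths from Dosage to Treatment:
  P1: Dosage <- Severity -> Treatment
The empty set is not sufficient: P1 (Dosage <- Severity -> Treatment) has no collider blocking it and no conditioned non-collider, so it is open.
Try {Severity}:
  P1: blocked at fork node Severity ∈ conditioning set.
{Severity} contains no descendant of Dosage and blocks every backdoor path.
No other singleton works — e.g. {Adherence} leaves P1 open — so {Severity} is the unique smallest valid adjustment set.

{Severity}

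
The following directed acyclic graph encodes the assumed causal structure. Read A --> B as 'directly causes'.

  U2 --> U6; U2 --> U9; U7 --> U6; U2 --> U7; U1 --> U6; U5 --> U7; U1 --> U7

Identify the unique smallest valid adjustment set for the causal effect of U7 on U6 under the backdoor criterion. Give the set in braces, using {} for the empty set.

Variables eligible for adjustment (non-descendants of U7, excluding U7 and U6): {U1, U2, U5, U9}.
Backdoor paths from U7 to U6:
  P1: U7 <- U1 -> U6
  P2: U7 <- U2 -> U6
The empty set is not sufficient: P1 (U7 <- U1 -> U6) has no collider blocking it and no conditioned non-collider, so it is open.
Try {U1, U2}:
  P1: blocked at fork node U1 ∈ conditioning set.
  P2: blocked at fork node U2 ∈ conditioning set.
{U1, U2} contains no descendant of U7 and blocks every backdoor path.
Every element of {U1, U2} is needed (dropping U1 leaves P1 open; dropping U2 leaves P2 open), so no proper subset is valid.
Among all size-2 subsets of the eligible variables, only {U1, U2} blocks every backdoor path, so it is the unique smallest valid adjustment set.

{U1, U2}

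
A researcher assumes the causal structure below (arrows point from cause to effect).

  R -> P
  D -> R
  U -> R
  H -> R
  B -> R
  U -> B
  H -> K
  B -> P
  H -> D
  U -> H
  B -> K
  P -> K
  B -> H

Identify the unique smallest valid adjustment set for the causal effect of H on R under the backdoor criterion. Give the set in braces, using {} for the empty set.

{B, U}

Variables eligible for adjustment (non-descendants of H, excluding H and R): {B, U}.
Backdoor paths from H to R:
  P1: H <- U -> B -> R
  P2: H <- U -> B -> P <- R
  P3: H <- U -> B -> K <- P <- R
  P4: H <- U -> R
  P5: H <- B <- U -> R
  P6: H <- B -> R
  P7: H <- B -> P <- R
  P8: H <- B -> K <- P <- R
The empty set is not sufficient: P1 (H <- U -> B -> R) has no collider blocking it and no conditioned non-collider, so it is open.
Try {B, U}:
  P1: blocked at fork node U ∈ conditioning set.
  P2: blocked at fork node U ∈ conditioning set.
  P3: blocked at fork node U ∈ conditioning set.
  P4: blocked at fork node U ∈ conditioning set.
  P5: blocked at chain node B ∈ conditioning set.
  P6: blocked at fork node B ∈ conditioning set.
  P7: blocked at fork node B ∈ conditioning set.
  P8: blocked at fork node B ∈ conditioning set.
{B, U} contains no descendant of H and blocks every backdoor path.
Every element of {B, U} is needed (dropping B leaves P6 open; dropping U leaves P4 open), so no proper subset is valid.
Among all size-2 subsets of the eligible variables, only {B, U} blocks every backdoor path, so it is the unique smallest valid adjustment set.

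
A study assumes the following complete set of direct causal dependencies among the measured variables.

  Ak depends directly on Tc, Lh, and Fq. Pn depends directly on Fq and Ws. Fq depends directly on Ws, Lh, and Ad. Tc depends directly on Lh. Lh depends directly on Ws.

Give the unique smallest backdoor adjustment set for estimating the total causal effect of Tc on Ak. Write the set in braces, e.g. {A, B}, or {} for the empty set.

{Lh}

Variables eligible for adjustment (non-descendants of Tc, excluding Tc and Ak): {Ad, Fq, Lh, Pn, Ws}.
Backdoor paths from Tc to Ak:
  P1: Tc <- Lh <- Ws -> Fq -> Ak
  P2: Tc <- Lh <- Ws -> Pn <- Fq -> Ak
  P3: Tc <- Lh -> Fq -> Ak
  P4: Tc <- Lh -> Ak
The empty set is not sufficient: P1 (Tc <- Lh <- Ws -> Fq -> Ak) has no collider blocking it and no conditioned non-collider, so it is open.
Try {Lh}:
  P1: blocked at chain node Lh ∈ conditioning set.
  P2: blocked at chain node Lh ∈ conditioning set.
  P3: blocked at fork node Lh ∈ conditioning set.
  P4: blocked at fork node Lh ∈ conditioning set.
{Lh} contains no descendant of Tc and blocks every backdoor path.
No other singleton works — e.g. {Ad} leaves P1 open — so {Lh} is the unique smallest valid adjustment set.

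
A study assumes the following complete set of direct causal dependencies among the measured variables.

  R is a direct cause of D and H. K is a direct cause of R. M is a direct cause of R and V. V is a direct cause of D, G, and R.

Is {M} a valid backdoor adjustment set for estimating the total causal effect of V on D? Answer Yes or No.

Backdoor paths from V to D (paths whose first edge points into V):
  P1: V <- M -> R -> D
Condition 1 (no descendant of V in the set): holds — descendants of V are {D, G, H, R}; none are in {M}.
Condition 2 (every backdoor path blocked by {M}):
  P1: blocked at fork node M ∈ conditioning set.
{M} satisfies the backdoor criterion.

Yes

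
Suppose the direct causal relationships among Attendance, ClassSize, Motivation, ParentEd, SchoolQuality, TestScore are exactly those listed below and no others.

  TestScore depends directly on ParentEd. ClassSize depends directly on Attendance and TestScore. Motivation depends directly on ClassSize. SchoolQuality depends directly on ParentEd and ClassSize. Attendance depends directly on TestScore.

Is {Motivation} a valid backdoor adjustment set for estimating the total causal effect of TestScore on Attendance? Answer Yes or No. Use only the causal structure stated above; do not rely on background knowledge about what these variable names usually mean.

Backdoor paths from TestScore to Attendance (paths whose first edge points into TestScore):
  P1: TestScore <- ParentEd -> SchoolQuality <- ClassSize <- Attendance
Condition 1 (no descendant of TestScore in the set): FAILS — Motivation is a descendant of TestScore.
Condition 2 (every backdoor path blocked by {Motivation}):
  P1: blocked at collider SchoolQuality (neither it nor any descendant is in the conditioning set).
{Motivation} does not satisfy the backdoor criterion.

No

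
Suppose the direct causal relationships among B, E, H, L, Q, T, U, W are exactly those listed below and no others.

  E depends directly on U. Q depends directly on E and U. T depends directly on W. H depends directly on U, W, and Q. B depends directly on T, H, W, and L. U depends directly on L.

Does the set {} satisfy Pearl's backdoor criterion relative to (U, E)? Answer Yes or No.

Backdoor paths from U to E (paths whose first edge points into U):
  P1: U <- L -> B <- W -> H <- Q <- E
  P2: U <- L -> B <- T <- W -> H <- Q <- E
  P3: U <- L -> B <- H <- Q <- E
Condition 1 (no descendant of U in the set): holds — descendants of U are {B, E, H, Q}; none are in {}.
Condition 2 (every backdoor path blocked by {}):
  P1: blocked at collider B (neither it nor any descendant is in the conditioning set).
  P2: blocked at collider B (neither it nor any descendant is in the conditioning set).
  P3: blocked at collider B (neither it nor any descendant is in the conditioning set).
{} satisfies the backdoor criterion.

Yes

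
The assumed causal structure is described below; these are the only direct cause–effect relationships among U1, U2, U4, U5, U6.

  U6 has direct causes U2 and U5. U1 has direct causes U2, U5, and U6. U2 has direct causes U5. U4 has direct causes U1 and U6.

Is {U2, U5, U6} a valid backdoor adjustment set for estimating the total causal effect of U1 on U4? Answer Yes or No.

Yes

Backdoor paths from U1 to U4 (paths whose first edge points into U1):
  P1: U1 <- U5 -> U2 -> U6 -> U4
  P2: U1 <- U5 -> U6 -> U4
  P3: U1 <- U2 <- U5 -> U6 -> U4
  P4: U1 <- U2 -> U6 -> U4
  P5: U1 <- U6 -> U4
Condition 1 (no descendant of U1 in the set): holds — descendants of U1 are {U4}; none are in {U2, U5, U6}.
Condition 2 (every backdoor path blocked by {U2, U5, U6}):
  P1: blocked at fork node U5 ∈ conditioning set.
  P2: blocked at fork node U5 ∈ conditioning set.
  P3: blocked at chain node U2 ∈ conditioning set.
  P4: blocked at fork node U2 ∈ conditioning set.
  P5: blocked at fork node U6 ∈ conditioning set.
{U2, U5, U6} satisfies the backdoor criterion.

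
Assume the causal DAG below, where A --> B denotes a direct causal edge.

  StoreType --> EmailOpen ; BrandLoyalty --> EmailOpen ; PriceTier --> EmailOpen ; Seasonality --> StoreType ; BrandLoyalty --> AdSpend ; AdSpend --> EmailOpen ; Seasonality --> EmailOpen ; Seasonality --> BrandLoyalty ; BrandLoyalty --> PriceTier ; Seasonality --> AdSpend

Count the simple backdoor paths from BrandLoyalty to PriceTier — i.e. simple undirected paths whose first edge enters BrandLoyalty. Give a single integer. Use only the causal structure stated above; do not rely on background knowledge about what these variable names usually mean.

A backdoor path from BrandLoyalty to PriceTier is any simple undirected path whose first edge points into BrandLoyalty (i.e. leaves BrandLoyalty via a parent).
Parents of BrandLoyalty: {Seasonality}.
Enumerating:
  P1: BrandLoyalty <- Seasonality -> AdSpend -> EmailOpen <- PriceTier
  P2: BrandLoyalty <- Seasonality -> StoreType -> EmailOpen <- PriceTier
  P3: BrandLoyalty <- Seasonality -> EmailOpen <- PriceTier
That exhausts the simple backdoor paths. Count: 3.

3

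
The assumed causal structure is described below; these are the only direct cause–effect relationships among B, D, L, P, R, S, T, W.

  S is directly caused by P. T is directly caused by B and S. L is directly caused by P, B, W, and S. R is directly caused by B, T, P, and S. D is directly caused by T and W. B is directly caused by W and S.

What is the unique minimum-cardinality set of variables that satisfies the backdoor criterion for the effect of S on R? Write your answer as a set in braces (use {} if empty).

{P}

Variables eligible for adjustment (non-descendants of S, excluding S and R): {P, W}.
Backdoor paths from S to R:
  P1: S <- P -> L <- W -> B -> T -> R
  P2: S <- P -> L <- W -> B -> R
  P3: S <- P -> L <- W -> D <- T <- B -> R
  P4: S <- P -> L <- W -> D <- T -> R
  P5: S <- P -> L <- B <- W -> D <- T -> R
  P6: S <- P -> L <- B -> T -> R
  P7: S <- P -> L <- B -> R
  P8: S <- P -> R
The empty set is not sufficient: P8 (S <- P -> R) has no collider blocking it and no conditioned non-collider, so it is open.
Try {P}:
  P1: blocked at fork node P ∈ conditioning set.
  P2: blocked at fork node P ∈ conditioning set.
  P3: blocked at fork node P ∈ conditioning set.
  P4: blocked at fork node P ∈ conditioning set.
  P5: blocked at fork node P ∈ conditioning set.
  P6: blocked at fork node P ∈ conditioning set.
  P7: blocked at fork node P ∈ conditioning set.
  P8: blocked at fork node P ∈ conditioning set.
{P} contains no descendant of S and blocks every backdoor path.
No other singleton works — e.g. {W} leaves P8 open — so {P} is the unique smallest valid adjustment set.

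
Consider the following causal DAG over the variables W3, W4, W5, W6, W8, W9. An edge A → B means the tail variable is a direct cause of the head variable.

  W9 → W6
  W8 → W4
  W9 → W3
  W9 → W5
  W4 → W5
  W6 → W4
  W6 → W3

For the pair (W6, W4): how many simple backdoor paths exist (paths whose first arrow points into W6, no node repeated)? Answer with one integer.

1

A backdoor path from W6 to W4 is any simple undirected path whose first edge points into W6 (i.e. leaves W6 via a parent).
Parents of W6: {W9}.
Enumerating:
  P1: W6 <- W9 -> W5 <- W4
That exhausts the simple backdoor paths. Count: 1.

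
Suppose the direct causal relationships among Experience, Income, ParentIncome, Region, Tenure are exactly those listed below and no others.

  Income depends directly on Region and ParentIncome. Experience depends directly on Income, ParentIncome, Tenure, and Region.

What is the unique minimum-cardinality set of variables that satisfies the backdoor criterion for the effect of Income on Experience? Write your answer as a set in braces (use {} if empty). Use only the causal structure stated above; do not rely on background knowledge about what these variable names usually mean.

{ParentIncome, Region}

Variables eligible for adjustment (non-descendants of Income, excluding Income and Experience): {ParentIncome, Region, Tenure}.
Backdoor paths from Income to Experience:
  P1: Income <- ParentIncome -> Experience
  P2: Income <- Region -> Experience
The empty set is not sufficient: P1 (Income <- ParentIncome -> Experience) has no collider blocking it and no conditioned non-collider, so it is open.
Try {ParentIncome, Region}:
  P1: blocked at fork node ParentIncome ∈ conditioning set.
  P2: blocked at fork node Region ∈ conditioning set.
{ParentIncome, Region} contains no descendant of Income and blocks every backdoor path.
Every element of {ParentIncome, Region} is needed (dropping ParentIncome leaves P1 open; dropping Region leaves P2 open), so no proper subset is valid.
Among all size-2 subsets of the eligible variables, only {ParentIncome, Region} blocks every backdoor path, so it is the unique smallest valid adjustment set.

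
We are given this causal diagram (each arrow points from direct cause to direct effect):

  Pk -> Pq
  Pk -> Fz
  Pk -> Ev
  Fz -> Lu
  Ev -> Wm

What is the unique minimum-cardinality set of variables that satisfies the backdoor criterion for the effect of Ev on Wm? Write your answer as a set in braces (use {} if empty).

{}

Variables eligible for adjustment (non-descendants of Ev, excluding Ev and Wm): {Fz, Lu, Pk, Pq}.
Backdoor paths from Ev to Wm:
  (none)
With no backdoor paths the empty set already satisfies the criterion, and it is trivially minimal.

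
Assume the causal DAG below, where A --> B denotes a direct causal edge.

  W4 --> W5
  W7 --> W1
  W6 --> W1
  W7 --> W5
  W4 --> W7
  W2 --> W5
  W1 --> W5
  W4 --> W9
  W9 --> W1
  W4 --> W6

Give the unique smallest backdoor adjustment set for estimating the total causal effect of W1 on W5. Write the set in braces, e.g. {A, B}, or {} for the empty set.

{W4, W7}

Variables eligible for adjustment (non-descendants of W1, excluding W1 and W5): {W2, W4, W6, W7, W9}.
Backdoor paths from W1 to W5:
  P1: W1 <- W6 <- W4 -> W7 -> W5
  P2: W1 <- W6 <- W4 -> W5
  P3: W1 <- W7 <- W4 -> W5
  P4: W1 <- W7 -> W5
  P5: W1 <- W9 <- W4 -> W7 -> W5
  P6: W1 <- W9 <- W4 -> W5
The empty set is not sufficient: P1 (W1 <- W6 <- W4 -> W7 -> W5) has no collider blocking it and no conditioned non-collider, so it is open.
Try {W4, W7}:
  P1: blocked at fork node W4 ∈ conditioning set.
  P2: blocked at fork node W4 ∈ conditioning set.
  P3: blocked at chain node W7 ∈ conditioning set.
  P4: blocked at fork node W7 ∈ conditioning set.
  P5: blocked at fork node W4 ∈ conditioning set.
  P6: blocked at fork node W4 ∈ conditioning set.
{W4, W7} contains no descendant of W1 and blocks every backdoor path.
Every element of {W4, W7} is needed (dropping W4 leaves P2 open; dropping W7 leaves P4 open), so no proper subset is valid.
Among all size-2 subsets of the eligible variables, only {W4, W7} blocks every backdoor path, so it is the unique smallest valid adjustment set.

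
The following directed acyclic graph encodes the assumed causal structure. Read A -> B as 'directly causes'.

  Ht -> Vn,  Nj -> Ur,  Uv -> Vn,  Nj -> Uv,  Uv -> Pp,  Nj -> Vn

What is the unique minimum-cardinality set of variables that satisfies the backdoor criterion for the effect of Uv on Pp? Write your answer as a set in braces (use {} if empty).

Variables eligible for adjustment (non-descendants of Uv, excluding Uv and Pp): {Ht, Nj, Ur}.
Backdoor paths from Uv to Pp:
  (none)
With no backdoor paths the empty set already satisfies the criterion, and it is trivially minimal.

{}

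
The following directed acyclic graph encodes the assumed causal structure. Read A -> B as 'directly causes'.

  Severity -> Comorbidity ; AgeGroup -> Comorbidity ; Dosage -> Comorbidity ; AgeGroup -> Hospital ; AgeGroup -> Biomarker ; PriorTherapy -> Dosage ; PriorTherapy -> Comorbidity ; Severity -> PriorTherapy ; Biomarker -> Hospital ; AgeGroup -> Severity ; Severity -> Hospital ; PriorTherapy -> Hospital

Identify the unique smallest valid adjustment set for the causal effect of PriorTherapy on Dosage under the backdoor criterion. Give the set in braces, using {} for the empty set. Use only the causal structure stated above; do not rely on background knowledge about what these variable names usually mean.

{}

Variables eligible for adjustment (non-descendants of PriorTherapy, excluding PriorTherapy and Dosage): {AgeGroup, Biomarker, Severity}.
Backdoor paths from PriorTherapy to Dosage:
  P1: PriorTherapy <- Severity <- AgeGroup -> Comorbidity <- Dosage
  P2: PriorTherapy <- Severity -> Hospital <- AgeGroup -> Comorbidity <- Dosage
  P3: PriorTherapy <- Severity -> Hospital <- Biomarker <- AgeGroup -> Comorbidity <- Dosage
  P4: PriorTherapy <- Severity -> Comorbidity <- Dosage
Each backdoor path contains an unconditioned collider, so every path is already blocked with the empty conditioning set:
  P1: blocked at collider Comorbidity (neither it nor any descendant is in the conditioning set).
  P2: blocked at collider Hospital (neither it nor any descendant is in the conditioning set).
  P3: blocked at collider Hospital (neither it nor any descendant is in the conditioning set).
  P4: blocked at collider Comorbidity (neither it nor any descendant is in the conditioning set).
The empty set is therefore the unique smallest valid set.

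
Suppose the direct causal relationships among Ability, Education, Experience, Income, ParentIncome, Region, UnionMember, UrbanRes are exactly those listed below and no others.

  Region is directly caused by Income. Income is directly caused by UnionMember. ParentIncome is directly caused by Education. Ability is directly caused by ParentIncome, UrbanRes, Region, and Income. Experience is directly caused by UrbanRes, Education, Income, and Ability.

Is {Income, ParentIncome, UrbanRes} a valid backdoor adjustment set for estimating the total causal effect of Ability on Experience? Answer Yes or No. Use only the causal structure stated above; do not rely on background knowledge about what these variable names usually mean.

Backdoor paths from Ability to Experience (paths whose first edge points into Ability):
  P1: Ability <- UrbanRes -> Experience
  P2: Ability <- Income -> Experience
  P3: Ability <- Region <- Income -> Experience
  P4: Ability <- ParentIncome <- Education -> Experience
Condition 1 (no descendant of Ability in the set): holds — descendants of Ability are {Experience}; none are in {Income, ParentIncome, UrbanRes}.
Condition 2 (every backdoor path blocked by {Income, ParentIncome, UrbanRes}):
  P1: blocked at fork node UrbanRes ∈ conditioning set.
  P2: blocked at fork node Income ∈ conditioning set.
  P3: blocked at fork node Income ∈ conditioning set.
  P4: blocked at chain node ParentIncome ∈ conditioning set.
{Income, ParentIncome, UrbanRes} satisfies the backdoor criterion.

Yes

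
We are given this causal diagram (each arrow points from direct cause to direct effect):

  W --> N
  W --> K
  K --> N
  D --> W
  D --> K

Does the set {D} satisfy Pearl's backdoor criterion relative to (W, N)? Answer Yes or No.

Backdoor paths from W to N (paths whose first edge points into W):
  P1: W <- D -> K -> N
Condition 1 (no descendant of W in the set): holds — descendants of W are {K, N}; none are in {D}.
Condition 2 (every backdoor path blocked by {D}):
  P1: blocked at fork node D ∈ conditioning set.
{D} satisfies the backdoor criterion.

Yes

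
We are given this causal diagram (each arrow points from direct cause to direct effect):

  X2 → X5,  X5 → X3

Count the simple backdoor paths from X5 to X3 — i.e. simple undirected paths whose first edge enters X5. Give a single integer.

A backdoor path from X5 to X3 is any simple undirected path whose first edge points into X5 (i.e. leaves X5 via a parent).
Parents of X5: {X2}.
No simple path from any parent of X5 reaches X3 without revisiting X5, so there are no backdoor paths.

0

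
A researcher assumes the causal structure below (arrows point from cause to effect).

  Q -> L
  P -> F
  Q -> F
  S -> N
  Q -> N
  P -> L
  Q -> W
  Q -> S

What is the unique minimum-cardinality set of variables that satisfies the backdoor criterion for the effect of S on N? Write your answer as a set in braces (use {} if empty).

{Q}

Variables eligible for adjustment (non-descendants of S, excluding S and N): {F, L, P, Q, W}.
Backdoor paths from S to N:
  P1: S <- Q -> N
The empty set is not sufficient: P1 (S <- Q -> N) has no collider blocking it and no conditioned non-collider, so it is open.
Try {Q}:
  P1: blocked at fork node Q ∈ conditioning set.
{Q} contains no descendant of S and blocks every backdoor path.
No other singleton works — e.g. {P} leaves P1 open — so {Q} is the unique smallest valid adjustment set.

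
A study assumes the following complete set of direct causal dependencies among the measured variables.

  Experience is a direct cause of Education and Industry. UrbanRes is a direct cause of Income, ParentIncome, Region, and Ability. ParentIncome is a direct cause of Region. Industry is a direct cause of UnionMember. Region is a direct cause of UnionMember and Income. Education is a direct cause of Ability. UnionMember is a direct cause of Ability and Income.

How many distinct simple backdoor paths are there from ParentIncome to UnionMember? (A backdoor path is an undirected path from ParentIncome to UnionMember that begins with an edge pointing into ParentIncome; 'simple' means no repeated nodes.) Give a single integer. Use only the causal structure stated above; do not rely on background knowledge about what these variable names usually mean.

A backdoor path from ParentIncome to UnionMember is any simple undirected path whose first edge points into ParentIncome (i.e. leaves ParentIncome via a parent).
Parents of ParentIncome: {UrbanRes}.
Enumerating:
  P1: ParentIncome <- UrbanRes -> Region -> UnionMember
  P2: ParentIncome <- UrbanRes -> Region -> Income <- UnionMember
  P3: ParentIncome <- UrbanRes -> Income <- Region -> UnionMember
  P4: ParentIncome <- UrbanRes -> Income <- UnionMember
  P5: ParentIncome <- UrbanRes -> Ability <- Education <- Experience -> Industry -> UnionMember
  P6: ParentIncome <- UrbanRes -> Ability <- UnionMember
That exhausts the simple backdoor paths. Count: 6.

6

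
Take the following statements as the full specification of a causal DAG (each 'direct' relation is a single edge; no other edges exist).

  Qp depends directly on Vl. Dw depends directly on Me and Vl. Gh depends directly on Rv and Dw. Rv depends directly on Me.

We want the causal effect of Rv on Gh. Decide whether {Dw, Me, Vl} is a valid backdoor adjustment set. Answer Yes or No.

Yes

Backdoor paths from Rv to Gh (paths whose first edge points into Rv):
  P1: Rv <- Me -> Dw -> Gh
Condition 1 (no descendant of Rv in the set): holds — descendants of Rv are {Gh}; none are in {Dw, Me, Vl}.
Condition 2 (every backdoor path blocked by {Dw, Me, Vl}):
  P1: blocked at fork node Me ∈ conditioning set.
{Dw, Me, Vl} satisfies the backdoor criterion.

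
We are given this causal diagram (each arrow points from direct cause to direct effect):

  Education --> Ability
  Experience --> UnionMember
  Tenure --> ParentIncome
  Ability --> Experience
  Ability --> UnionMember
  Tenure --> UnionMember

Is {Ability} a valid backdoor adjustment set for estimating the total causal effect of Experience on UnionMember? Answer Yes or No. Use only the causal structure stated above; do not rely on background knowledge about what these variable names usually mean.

Yes

Backdoor paths from Experience to UnionMember (paths whose first edge points into Experience):
  P1: Experience <- Ability -> UnionMember
Condition 1 (no descendant of Experience in the set): holds — descendants of Experience are {UnionMember}; none are in {Ability}.
Condition 2 (every backdoor path blocked by {Ability}):
  P1: blocked at fork node Ability ∈ conditioning set.
{Ability} satisfies the backdoor criterion.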